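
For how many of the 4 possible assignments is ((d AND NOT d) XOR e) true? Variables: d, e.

Satisfying assignments: (0,1), (1,1)
Count: 2 out of 4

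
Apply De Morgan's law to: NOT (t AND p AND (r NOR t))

NOT t OR NOT p OR NOT (r NOR t)
De Morgan's: NOT(AND of terms) = OR of negations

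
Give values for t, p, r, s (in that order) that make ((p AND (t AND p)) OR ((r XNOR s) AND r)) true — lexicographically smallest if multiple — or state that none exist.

t=0, p=0, r=1, s=1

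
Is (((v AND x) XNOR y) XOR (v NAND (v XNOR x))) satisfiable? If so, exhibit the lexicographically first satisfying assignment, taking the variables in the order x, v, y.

x=0, v=0, y=1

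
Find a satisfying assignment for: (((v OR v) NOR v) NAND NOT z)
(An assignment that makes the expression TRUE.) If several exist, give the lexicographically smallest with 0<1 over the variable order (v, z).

v=0, z=1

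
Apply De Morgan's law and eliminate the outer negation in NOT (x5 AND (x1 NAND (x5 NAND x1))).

NOT x5 OR NOT (x1 NAND (x5 NAND x1))
De Morgan's: NOT(AND of terms) = OR of negations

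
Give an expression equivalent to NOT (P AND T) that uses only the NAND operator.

(((P NAND T) NAND (P NAND T)) NAND ((P NAND T) NAND (P NAND T)))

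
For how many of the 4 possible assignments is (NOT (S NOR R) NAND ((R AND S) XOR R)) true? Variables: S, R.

Satisfying assignments: (0,0), (1,0), (1,1)
Count: 3 out of 4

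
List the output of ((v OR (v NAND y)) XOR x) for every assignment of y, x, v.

y | x | v | Output
------------------
0 | 0 | 0 | 1
0 | 0 | 1 | 1
0 | 1 | 0 | 0
0 | 1 | 1 | 0
1 | 0 | 0 | 1
1 | 0 | 1 | 1
1 | 1 | 0 | 0
1 | 1 | 1 | 0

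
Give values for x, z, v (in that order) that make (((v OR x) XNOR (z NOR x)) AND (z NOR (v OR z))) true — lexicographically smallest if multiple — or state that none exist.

UNSATISFIABLE - no assignment makes this expression true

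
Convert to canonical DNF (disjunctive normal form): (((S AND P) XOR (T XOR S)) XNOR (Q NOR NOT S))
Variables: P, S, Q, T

(NOT P AND NOT S AND NOT Q AND NOT T) OR (NOT P AND NOT S AND Q AND NOT T) OR (NOT P AND S AND NOT Q AND NOT T) OR (NOT P AND S AND Q AND T) OR (P AND NOT S AND NOT Q AND NOT T) OR (P AND NOT S AND Q AND NOT T) OR (P AND S AND NOT Q AND T) OR (P AND S AND Q AND NOT T)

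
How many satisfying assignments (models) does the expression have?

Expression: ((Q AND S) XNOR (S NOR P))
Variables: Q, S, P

Satisfying assignments: (0,0,1), (0,1,0), (0,1,1), (1,0,1)
Count: 4 out of 8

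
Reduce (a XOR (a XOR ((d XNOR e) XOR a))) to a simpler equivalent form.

By XOR self-cancellation ((E XOR v) XOR v = E):
= ((d XNOR e) XOR a)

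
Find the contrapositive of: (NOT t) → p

Contrapositive: NOT p → t
Note: A statement and its contrapositive are logically equivalent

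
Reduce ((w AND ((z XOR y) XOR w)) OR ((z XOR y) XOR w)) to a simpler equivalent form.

By absorption (E OR (E AND v) = E):
= ((z XOR y) XOR w)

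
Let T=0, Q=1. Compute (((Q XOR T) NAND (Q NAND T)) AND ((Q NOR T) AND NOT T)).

Substituting: (((1 XOR 0) NAND (1 NAND 0)) AND ((1 NOR 0) AND NOT 0))
= 0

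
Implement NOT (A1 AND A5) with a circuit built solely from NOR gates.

(((A1 NOR A1) NOR (A5 NOR A5)) NOR ((A1 NOR A1) NOR (A5 NOR A5)))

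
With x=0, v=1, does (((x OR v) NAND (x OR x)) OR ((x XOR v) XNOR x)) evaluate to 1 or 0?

Substituting: (((0 OR 1) NAND (0 OR 0)) OR ((0 XOR 1) XNOR 0))
= 1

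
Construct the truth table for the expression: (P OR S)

P | S | Output
--------------
0 | 0 | 0
0 | 1 | 1
1 | 0 | 1
1 | 1 | 1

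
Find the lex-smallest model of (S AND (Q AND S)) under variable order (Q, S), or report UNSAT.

Q=1, S=1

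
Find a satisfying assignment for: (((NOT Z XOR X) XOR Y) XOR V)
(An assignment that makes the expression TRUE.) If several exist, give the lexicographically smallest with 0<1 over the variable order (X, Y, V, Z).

X=0, Y=0, V=0, Z=0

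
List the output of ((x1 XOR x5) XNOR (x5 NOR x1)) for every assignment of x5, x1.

x5 | x1 | Output
----------------
0 | 0 | 0
0 | 1 | 0
1 | 0 | 0
1 | 1 | 1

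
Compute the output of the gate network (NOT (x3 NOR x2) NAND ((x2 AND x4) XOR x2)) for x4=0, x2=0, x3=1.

Substituting: (NOT (1 NOR 0) NAND ((0 AND 0) XOR 0))
= 1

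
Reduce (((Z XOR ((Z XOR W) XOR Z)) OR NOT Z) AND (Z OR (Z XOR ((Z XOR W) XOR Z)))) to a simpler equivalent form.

By distribution ((E OR v) AND (E OR NOT v) = E) then XOR self-cancellation ((E XOR v) XOR v = E):
= (Z XOR W)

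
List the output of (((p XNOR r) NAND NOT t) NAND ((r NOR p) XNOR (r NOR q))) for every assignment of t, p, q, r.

t | p | q | r | Output
----------------------
0 | 0 | 0 | 0 | 1
0 | 0 | 0 | 1 | 0
0 | 0 | 1 | 0 | 1
0 | 0 | 1 | 1 | 0
0 | 1 | 0 | 0 | 1
0 | 1 | 0 | 1 | 1
0 | 1 | 1 | 0 | 0
0 | 1 | 1 | 1 | 1
1 | 0 | 0 | 0 | 0
1 | 0 | 0 | 1 | 0
1 | 0 | 1 | 0 | 1
1 | 0 | 1 | 1 | 0
1 | 1 | 0 | 0 | 1
1 | 1 | 0 | 1 | 0
1 | 1 | 1 | 0 | 0
1 | 1 | 1 | 1 | 0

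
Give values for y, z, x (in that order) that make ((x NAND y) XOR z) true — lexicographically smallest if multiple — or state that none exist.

y=0, z=0, x=0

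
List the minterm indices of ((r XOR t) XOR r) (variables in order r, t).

Σm(1, 3) = (NOT r AND t) OR (r AND t)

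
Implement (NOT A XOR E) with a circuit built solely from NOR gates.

(((((A NOR A) NOR E) NOR ((A NOR A) NOR E)) NOR (((A NOR A) NOR E) NOR ((A NOR A) NOR E))) NOR (((((A NOR A) NOR (A NOR A)) NOR (E NOR E)) NOR (((A NOR A) NOR (A NOR A)) NOR (E NOR E))) NOR ((((A NOR A) NOR (A NOR A)) NOR (E NOR E)) NOR (((A NOR A) NOR (A NOR A)) NOR (E NOR E)))))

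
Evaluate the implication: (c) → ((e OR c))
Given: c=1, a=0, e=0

Antecedent (c) = 1; consequent ((e OR c)) = 1.
1 → 1 = 1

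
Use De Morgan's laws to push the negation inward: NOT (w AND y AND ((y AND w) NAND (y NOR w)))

NOT w OR NOT y OR NOT ((y AND w) NAND (y NOR w))
De Morgan's: NOT(AND of terms) = OR of negations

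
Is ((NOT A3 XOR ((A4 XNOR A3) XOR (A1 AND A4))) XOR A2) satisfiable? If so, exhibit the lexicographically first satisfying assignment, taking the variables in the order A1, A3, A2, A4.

A1=0, A3=0, A2=0, A4=1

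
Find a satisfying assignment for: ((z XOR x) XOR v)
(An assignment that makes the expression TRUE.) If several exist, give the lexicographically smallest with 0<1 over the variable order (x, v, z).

x=0, v=0, z=1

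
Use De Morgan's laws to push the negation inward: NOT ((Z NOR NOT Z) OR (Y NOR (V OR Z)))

NOT (Z NOR NOT Z) AND NOT (Y NOR (V OR Z))
De Morgan's: NOT(OR of terms) = AND of negations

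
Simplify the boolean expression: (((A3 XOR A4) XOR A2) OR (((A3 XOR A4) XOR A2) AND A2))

By absorption (E OR (E AND v) = E):
= ((A3 XOR A4) XOR A2)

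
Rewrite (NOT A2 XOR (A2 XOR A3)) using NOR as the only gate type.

(((((A2 NOR A2) NOR ((((A2 NOR A3) NOR (A2 NOR A3)) NOR ((A2 NOR A3) NOR (A2 NOR A3))) NOR ((((A2 NOR A2) NOR (A3 NOR A3)) NOR ((A2 NOR A2) NOR (A3 NOR A3))) NOR (((A2 NOR A2) NOR (A3 NOR A3)) NOR ((A2 NOR A2) NOR (A3 NOR A3)))))) NOR ((A2 NOR A2) NOR ((((A2 NOR A3) NOR (A2 NOR A3)) NOR ((A2 NOR A3) NOR (A2 NOR A3))) NOR ((((A2 NOR A2) NOR (A3 NOR A3)) NOR ((A2 NOR A2) NOR (A3 NOR A3))) NOR (((A2 NOR A2) NOR (A3 NOR A3)) NOR ((A2 NOR A2) NOR (A3 NOR A3))))))) NOR (((A2 NOR A2) NOR ((((A2 NOR A3) NOR (A2 NOR A3)) NOR ((A2 NOR A3) NOR (A2 NOR A3))) NOR ((((A2 NOR A2) NOR (A3 NOR A3)) NOR ((A2 NOR A2) NOR (A3 NOR A3))) NOR (((A2 NOR A2) NOR (A3 NOR A3)) NOR ((A2 NOR A2) NOR (A3 NOR A3)))))) NOR ((A2 NOR A2) NOR ((((A2 NOR A3) NOR (A2 NOR A3)) NOR ((A2 NOR A3) NOR (A2 NOR A3))) NOR ((((A2 NOR A2) NOR (A3 NOR A3)) NOR ((A2 NOR A2) NOR (A3 NOR A3))) NOR (((A2 NOR A2) NOR (A3 NOR A3)) NOR ((A2 NOR A2) NOR (A3 NOR A3)))))))) NOR (((((A2 NOR A2) NOR (A2 NOR A2)) NOR (((((A2 NOR A3) NOR (A2 NOR A3)) NOR ((A2 NOR A3) NOR (A2 NOR A3))) NOR ((((A2 NOR A2) NOR (A3 NOR A3)) NOR ((A2 NOR A2) NOR (A3 NOR A3))) NOR (((A2 NOR A2) NOR (A3 NOR A3)) NOR ((A2 NOR A2) NOR (A3 NOR A3))))) NOR ((((A2 NOR A3) NOR (A2 NOR A3)) NOR ((A2 NOR A3) NOR (A2 NOR A3))) NOR ((((A2 NOR A2) NOR (A3 NOR A3)) NOR ((A2 NOR A2) NOR (A3 NOR A3))) NOR (((A2 NOR A2) NOR (A3 NOR A3)) NOR ((A2 NOR A2) NOR (A3 NOR A3))))))) NOR (((A2 NOR A2) NOR (A2 NOR A2)) NOR (((((A2 NOR A3) NOR (A2 NOR A3)) NOR ((A2 NOR A3) NOR (A2 NOR A3))) NOR ((((A2 NOR A2) NOR (A3 NOR A3)) NOR ((A2 NOR A2) NOR (A3 NOR A3))) NOR (((A2 NOR A2) NOR (A3 NOR A3)) NOR ((A2 NOR A2) NOR (A3 NOR A3))))) NOR ((((A2 NOR A3) NOR (A2 NOR A3)) NOR ((A2 NOR A3) NOR (A2 NOR A3))) NOR ((((A2 NOR A2) NOR (A3 NOR A3)) NOR ((A2 NOR A2) NOR (A3 NOR A3))) NOR (((A2 NOR A2) NOR (A3 NOR A3)) NOR ((A2 NOR A2) NOR (A3 NOR A3)))))))) NOR ((((A2 NOR A2) NOR (A2 NOR A2)) NOR (((((A2 NOR A3) NOR (A2 NOR A3)) NOR ((A2 NOR A3) NOR (A2 NOR A3))) NOR ((((A2 NOR A2) NOR (A3 NOR A3)) NOR ((A2 NOR A2) NOR (A3 NOR A3))) NOR (((A2 NOR A2) NOR (A3 NOR A3)) NOR ((A2 NOR A2) NOR (A3 NOR A3))))) NOR ((((A2 NOR A3) NOR (A2 NOR A3)) NOR ((A2 NOR A3) NOR (A2 NOR A3))) NOR ((((A2 NOR A2) NOR (A3 NOR A3)) NOR ((A2 NOR A2) NOR (A3 NOR A3))) NOR (((A2 NOR A2) NOR (A3 NOR A3)) NOR ((A2 NOR A2) NOR (A3 NOR A3))))))) NOR (((A2 NOR A2) NOR (A2 NOR A2)) NOR (((((A2 NOR A3) NOR (A2 NOR A3)) NOR ((A2 NOR A3) NOR (A2 NOR A3))) NOR ((((A2 NOR A2) NOR (A3 NOR A3)) NOR ((A2 NOR A2) NOR (A3 NOR A3))) NOR (((A2 NOR A2) NOR (A3 NOR A3)) NOR ((A2 NOR A2) NOR (A3 NOR A3))))) NOR ((((A2 NOR A3) NOR (A2 NOR A3)) NOR ((A2 NOR A3) NOR (A2 NOR A3))) NOR ((((A2 NOR A2) NOR (A3 NOR A3)) NOR ((A2 NOR A2) NOR (A3 NOR A3))) NOR (((A2 NOR A2) NOR (A3 NOR A3)) NOR ((A2 NOR A2) NOR (A3 NOR A3))))))))))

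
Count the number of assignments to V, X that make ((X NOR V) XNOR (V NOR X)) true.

Satisfying assignments: (0,0), (0,1), (1,0), (1,1)
Count: 4 out of 4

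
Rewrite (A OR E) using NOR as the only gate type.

((A NOR E) NOR (A NOR E))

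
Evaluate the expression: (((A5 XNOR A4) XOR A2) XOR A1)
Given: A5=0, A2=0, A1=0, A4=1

Substituting: (((0 XNOR 1) XOR 0) XOR 0)
= 0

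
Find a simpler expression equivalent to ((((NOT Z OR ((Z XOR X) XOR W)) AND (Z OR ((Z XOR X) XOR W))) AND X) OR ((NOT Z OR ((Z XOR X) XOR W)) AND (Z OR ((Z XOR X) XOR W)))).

By absorption (E OR (E AND v) = E) then distribution ((E OR v) AND (E OR NOT v) = E):
= ((Z XOR X) XOR W)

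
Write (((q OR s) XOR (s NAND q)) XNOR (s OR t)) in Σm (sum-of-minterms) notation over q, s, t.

Σm(1, 4, 6, 7) = (NOT q AND NOT s AND t) OR (q AND NOT s AND NOT t) OR (q AND s AND NOT t) OR (q AND s AND t)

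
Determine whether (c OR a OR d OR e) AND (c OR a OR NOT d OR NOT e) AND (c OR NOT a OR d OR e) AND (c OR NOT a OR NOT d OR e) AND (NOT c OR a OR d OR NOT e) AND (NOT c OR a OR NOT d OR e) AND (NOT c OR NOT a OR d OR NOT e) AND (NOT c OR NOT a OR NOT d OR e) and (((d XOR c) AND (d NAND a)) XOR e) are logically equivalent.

Yes, they are equivalent — the two output columns agree on all 16 assignments:
c | a | d | e | Expression 1 | Expression 2
-------------------------------------------
0 | 0 | 0 | 0 | 0 | 0
0 | 0 | 0 | 1 | 1 | 1
0 | 0 | 1 | 0 | 1 | 1
0 | 0 | 1 | 1 | 0 | 0
0 | 1 | 0 | 0 | 0 | 0
0 | 1 | 0 | 1 | 1 | 1
0 | 1 | 1 | 0 | 0 | 0
0 | 1 | 1 | 1 | 1 | 1
1 | 0 | 0 | 0 | 1 | 1
1 | 0 | 0 | 1 | 0 | 0
1 | 0 | 1 | 0 | 0 | 0
1 | 0 | 1 | 1 | 1 | 1
1 | 1 | 0 | 0 | 1 | 1
1 | 1 | 0 | 1 | 0 | 0
1 | 1 | 1 | 0 | 0 | 0
1 | 1 | 1 | 1 | 1 | 1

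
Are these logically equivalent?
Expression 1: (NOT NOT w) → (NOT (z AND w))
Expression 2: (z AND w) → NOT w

Yes, Contrapositive is always equivalent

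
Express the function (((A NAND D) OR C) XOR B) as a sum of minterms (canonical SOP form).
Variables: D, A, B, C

Σm(0, 1, 4, 5, 8, 9, 13, 14) = (NOT D AND NOT A AND NOT B AND NOT C) OR (NOT D AND NOT A AND NOT B AND C) OR (NOT D AND A AND NOT B AND NOT C) OR (NOT D AND A AND NOT B AND C) OR (D AND NOT A AND NOT B AND NOT C) OR (D AND NOT A AND NOT B AND C) OR (D AND A AND NOT B AND C) OR (D AND A AND B AND NOT C)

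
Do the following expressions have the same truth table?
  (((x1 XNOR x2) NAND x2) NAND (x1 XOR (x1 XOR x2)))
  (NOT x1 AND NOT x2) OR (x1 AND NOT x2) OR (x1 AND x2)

Yes, they are equivalent — the two output columns agree on all 4 assignments:
x1 | x2 | Expression 1 | Expression 2
-------------------------------------
0 | 0 | 1 | 1
0 | 1 | 0 | 0
1 | 0 | 1 | 1
1 | 1 | 1 | 1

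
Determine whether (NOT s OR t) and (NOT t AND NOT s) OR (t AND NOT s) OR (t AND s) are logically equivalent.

Yes, they are equivalent — the two output columns agree on all 4 assignments:
t | s | Expression 1 | Expression 2
-----------------------------------
0 | 0 | 1 | 1
0 | 1 | 0 | 0
1 | 0 | 1 | 1
1 | 1 | 1 | 1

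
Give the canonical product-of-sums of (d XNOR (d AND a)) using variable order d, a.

ΠM(2) = (NOT d OR a)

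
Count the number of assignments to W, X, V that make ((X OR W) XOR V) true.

Satisfying assignments: (0,0,1), (0,1,0), (1,0,0), (1,1,0)
Count: 4 out of 8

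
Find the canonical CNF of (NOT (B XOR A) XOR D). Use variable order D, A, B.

(D OR A OR NOT B) AND (D OR NOT A OR B) AND (NOT D OR A OR B) AND (NOT D OR NOT A OR NOT B)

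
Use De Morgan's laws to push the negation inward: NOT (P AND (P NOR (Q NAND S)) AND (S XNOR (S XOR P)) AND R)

NOT P OR NOT (P NOR (Q NAND S)) OR NOT (S XNOR (S XOR P)) OR NOT R
De Morgan's: NOT(AND of terms) = OR of negations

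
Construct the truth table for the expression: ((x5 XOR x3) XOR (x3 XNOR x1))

x3 | x1 | x5 | Output
---------------------
0 | 0 | 0 | 1
0 | 0 | 1 | 0
0 | 1 | 0 | 0
0 | 1 | 1 | 1
1 | 0 | 0 | 1
1 | 0 | 1 | 0
1 | 1 | 0 | 0
1 | 1 | 1 | 1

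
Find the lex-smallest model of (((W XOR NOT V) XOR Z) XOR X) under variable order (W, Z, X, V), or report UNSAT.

W=0, Z=0, X=0, V=0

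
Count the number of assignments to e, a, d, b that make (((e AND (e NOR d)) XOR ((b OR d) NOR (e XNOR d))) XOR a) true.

Satisfying assignments: (0,1,0,0), (0,1,0,1), (0,1,1,0), (0,1,1,1), (1,0,0,0), (1,1,0,1), (1,1,1,0), (1,1,1,1)
Count: 8 out of 16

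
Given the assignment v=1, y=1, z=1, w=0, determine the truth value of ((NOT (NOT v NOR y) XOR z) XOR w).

Substituting: ((NOT (NOT 1 NOR 1) XOR 1) XOR 0)
= 0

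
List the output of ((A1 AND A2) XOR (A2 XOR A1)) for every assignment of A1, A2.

A1 | A2 | Output
----------------
0 | 0 | 0
0 | 1 | 1
1 | 0 | 1
1 | 1 | 1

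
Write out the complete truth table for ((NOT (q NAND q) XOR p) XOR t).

p | q | t | Output
------------------
0 | 0 | 0 | 0
0 | 0 | 1 | 1
0 | 1 | 0 | 1
0 | 1 | 1 | 0
1 | 0 | 0 | 1
1 | 0 | 1 | 0
1 | 1 | 0 | 0
1 | 1 | 1 | 1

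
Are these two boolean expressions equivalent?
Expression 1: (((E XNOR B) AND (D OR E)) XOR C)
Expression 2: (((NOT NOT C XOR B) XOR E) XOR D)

No. Counterexample: with B=0, E=1, C=0, D=0, Expression 1 = 0 but Expression 2 = 1.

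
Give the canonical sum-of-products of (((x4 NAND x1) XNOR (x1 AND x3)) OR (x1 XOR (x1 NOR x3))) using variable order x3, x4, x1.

Σm(0, 1, 2, 3, 5, 7) = (NOT x3 AND NOT x4 AND NOT x1) OR (NOT x3 AND NOT x4 AND x1) OR (NOT x3 AND x4 AND NOT x1) OR (NOT x3 AND x4 AND x1) OR (x3 AND NOT x4 AND x1) OR (x3 AND x4 AND x1)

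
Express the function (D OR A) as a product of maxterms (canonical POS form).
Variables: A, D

ΠM(0) = (A OR D)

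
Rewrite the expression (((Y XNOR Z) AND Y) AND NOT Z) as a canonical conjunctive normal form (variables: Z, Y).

(Z OR Y) AND (Z OR NOT Y) AND (NOT Z OR Y) AND (NOT Z OR NOT Y)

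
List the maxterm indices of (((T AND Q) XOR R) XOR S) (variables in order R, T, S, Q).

ΠM(0, 1, 4, 7, 10, 11, 13, 14) = (R OR T OR S OR Q) AND (R OR T OR S OR NOT Q) AND (R OR NOT T OR S OR Q) AND (R OR NOT T OR NOT S OR NOT Q) AND (NOT R OR T OR NOT S OR Q) AND (NOT R OR T OR NOT S OR NOT Q) AND (NOT R OR NOT T OR S OR NOT Q) AND (NOT R OR NOT T OR NOT S OR Q)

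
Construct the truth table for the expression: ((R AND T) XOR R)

R | T | Output
--------------
0 | 0 | 0
0 | 1 | 0
1 | 0 | 1
1 | 1 | 0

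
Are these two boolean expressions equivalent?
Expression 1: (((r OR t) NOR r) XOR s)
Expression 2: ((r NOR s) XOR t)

No. Counterexample: with s=0, t=1, r=1, Expression 1 = 0 but Expression 2 = 1.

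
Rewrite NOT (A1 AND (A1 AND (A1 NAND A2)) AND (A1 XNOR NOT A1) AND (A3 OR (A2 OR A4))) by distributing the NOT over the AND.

NOT A1 OR NOT (A1 AND (A1 NAND A2)) OR NOT (A1 XNOR NOT A1) OR NOT (A3 OR (A2 OR A4))
De Morgan's: NOT(AND of terms) = OR of negations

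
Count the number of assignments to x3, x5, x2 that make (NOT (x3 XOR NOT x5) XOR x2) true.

Satisfying assignments: (0,0,1), (0,1,0), (1,0,0), (1,1,1)
Count: 4 out of 8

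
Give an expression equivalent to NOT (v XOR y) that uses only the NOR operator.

(((((v NOR y) NOR (v NOR y)) NOR ((v NOR y) NOR (v NOR y))) NOR ((((v NOR v) NOR (y NOR y)) NOR ((v NOR v) NOR (y NOR y))) NOR (((v NOR v) NOR (y NOR y)) NOR ((v NOR v) NOR (y NOR y))))) NOR ((((v NOR y) NOR (v NOR y)) NOR ((v NOR y) NOR (v NOR y))) NOR ((((v NOR v) NOR (y NOR y)) NOR ((v NOR v) NOR (y NOR y))) NOR (((v NOR v) NOR (y NOR y)) NOR ((v NOR v) NOR (y NOR y))))))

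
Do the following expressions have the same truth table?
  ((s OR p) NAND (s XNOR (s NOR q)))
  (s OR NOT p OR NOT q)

Yes, they are equivalent — the two output columns agree on all 8 assignments:
s | p | q | Expression 1 | Expression 2
---------------------------------------
0 | 0 | 0 | 1 | 1
0 | 0 | 1 | 1 | 1
0 | 1 | 0 | 1 | 1
0 | 1 | 1 | 0 | 0
1 | 0 | 0 | 1 | 1
1 | 0 | 1 | 1 | 1
1 | 1 | 0 | 1 | 1
1 | 1 | 1 | 1 | 1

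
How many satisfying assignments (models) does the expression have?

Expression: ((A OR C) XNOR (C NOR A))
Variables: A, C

No assignment satisfies the expression.
Count: 0 out of 4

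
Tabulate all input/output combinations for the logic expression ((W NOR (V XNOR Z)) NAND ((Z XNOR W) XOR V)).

V | Z | W | Output
------------------
0 | 0 | 0 | 1
0 | 0 | 1 | 1
0 | 1 | 0 | 1
0 | 1 | 1 | 1
1 | 0 | 0 | 1
1 | 0 | 1 | 1
1 | 1 | 0 | 1
1 | 1 | 1 | 1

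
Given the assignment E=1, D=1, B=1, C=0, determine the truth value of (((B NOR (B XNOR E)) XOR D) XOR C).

Substituting: (((1 NOR (1 XNOR 1)) XOR 1) XOR 0)
= 1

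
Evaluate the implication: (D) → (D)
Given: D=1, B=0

Antecedent (D) = 1; consequent (D) = 1.
1 → 1 = 1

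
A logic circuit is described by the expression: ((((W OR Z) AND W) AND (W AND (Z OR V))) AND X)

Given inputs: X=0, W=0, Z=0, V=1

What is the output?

Substituting: ((((0 OR 0) AND 0) AND (0 AND (0 OR 1))) AND 0)
= 0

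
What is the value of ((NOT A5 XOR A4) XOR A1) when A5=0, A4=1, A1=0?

Substituting: ((NOT 0 XOR 1) XOR 0)
= 0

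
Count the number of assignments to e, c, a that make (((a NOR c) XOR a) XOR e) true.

Satisfying assignments: (0,0,0), (0,0,1), (0,1,1), (1,1,0)
Count: 4 out of 8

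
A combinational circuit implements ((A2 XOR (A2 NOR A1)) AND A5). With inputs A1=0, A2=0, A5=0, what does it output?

Substituting: ((0 XOR (0 NOR 0)) AND 0)
= 0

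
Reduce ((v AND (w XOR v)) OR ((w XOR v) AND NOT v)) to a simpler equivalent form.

By distribution ((E AND v) OR (E AND NOT v) = E):
= (w XOR v)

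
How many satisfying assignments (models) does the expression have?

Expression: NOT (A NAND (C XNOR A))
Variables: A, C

Satisfying assignments: (1,1)
Count: 1 out of 4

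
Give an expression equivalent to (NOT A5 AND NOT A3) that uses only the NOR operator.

(((A5 NOR A5) NOR (A5 NOR A5)) NOR ((A3 NOR A3) NOR (A3 NOR A3)))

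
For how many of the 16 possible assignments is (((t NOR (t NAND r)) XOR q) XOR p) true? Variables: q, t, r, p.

Satisfying assignments: (0,0,0,1), (0,0,1,1), (0,1,0,1), (0,1,1,1), (1,0,0,0), (1,0,1,0), (1,1,0,0), (1,1,1,0)
Count: 8 out of 16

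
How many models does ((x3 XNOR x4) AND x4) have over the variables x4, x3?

Satisfying assignments: (1,1)
Count: 1 out of 4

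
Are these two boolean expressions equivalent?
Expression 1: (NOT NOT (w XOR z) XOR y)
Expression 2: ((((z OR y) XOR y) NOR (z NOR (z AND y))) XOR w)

No. Counterexample: with z=0, w=0, y=1, Expression 1 = 1 but Expression 2 = 0.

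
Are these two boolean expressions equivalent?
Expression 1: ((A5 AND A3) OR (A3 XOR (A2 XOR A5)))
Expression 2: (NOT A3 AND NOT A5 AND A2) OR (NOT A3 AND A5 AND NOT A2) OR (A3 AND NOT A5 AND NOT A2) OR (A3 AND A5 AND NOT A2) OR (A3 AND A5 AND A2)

Yes, they are equivalent — the two output columns agree on all 8 assignments:
A3 | A5 | A2 | Expression 1 | Expression 2
------------------------------------------
0 | 0 | 0 | 0 | 0
0 | 0 | 1 | 1 | 1
0 | 1 | 0 | 1 | 1
0 | 1 | 1 | 0 | 0
1 | 0 | 0 | 1 | 1
1 | 0 | 1 | 0 | 0
1 | 1 | 0 | 1 | 1
1 | 1 | 1 | 1 | 1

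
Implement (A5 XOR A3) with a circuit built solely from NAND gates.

((A5 NAND (A5 NAND A3)) NAND (A3 NAND (A5 NAND A3)))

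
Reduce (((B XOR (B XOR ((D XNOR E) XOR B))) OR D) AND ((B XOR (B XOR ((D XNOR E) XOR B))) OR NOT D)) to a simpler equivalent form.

By distribution ((E OR v) AND (E OR NOT v) = E) then XOR self-cancellation ((E XOR v) XOR v = E):
= ((D XNOR E) XOR B)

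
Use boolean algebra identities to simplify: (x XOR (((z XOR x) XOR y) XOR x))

By XOR self-cancellation ((E XOR v) XOR v = E):
= ((z XOR x) XOR y)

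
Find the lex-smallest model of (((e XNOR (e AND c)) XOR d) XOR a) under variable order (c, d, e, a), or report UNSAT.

c=0, d=0, e=0, a=0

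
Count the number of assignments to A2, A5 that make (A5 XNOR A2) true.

Satisfying assignments: (0,0), (1,1)
Count: 2 out of 4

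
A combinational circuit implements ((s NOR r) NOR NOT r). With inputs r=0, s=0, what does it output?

Substituting: ((0 NOR 0) NOR NOT 0)
= 0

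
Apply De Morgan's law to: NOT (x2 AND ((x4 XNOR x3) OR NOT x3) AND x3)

NOT x2 OR NOT ((x4 XNOR x3) OR NOT x3) OR NOT x3
De Morgan's: NOT(AND of terms) = OR of negations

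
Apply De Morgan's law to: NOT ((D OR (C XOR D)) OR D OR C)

NOT (D OR (C XOR D)) AND NOT D AND NOT C
De Morgan's: NOT(OR of terms) = AND of negations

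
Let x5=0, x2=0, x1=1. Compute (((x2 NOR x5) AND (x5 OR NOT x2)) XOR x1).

Substituting: (((0 NOR 0) AND (0 OR NOT 0)) XOR 1)
= 0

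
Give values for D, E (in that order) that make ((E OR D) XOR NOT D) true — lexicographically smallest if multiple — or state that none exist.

D=0, E=0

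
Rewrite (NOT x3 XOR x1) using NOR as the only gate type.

(((((x3 NOR x3) NOR x1) NOR ((x3 NOR x3) NOR x1)) NOR (((x3 NOR x3) NOR x1) NOR ((x3 NOR x3) NOR x1))) NOR (((((x3 NOR x3) NOR (x3 NOR x3)) NOR (x1 NOR x1)) NOR (((x3 NOR x3) NOR (x3 NOR x3)) NOR (x1 NOR x1))) NOR ((((x3 NOR x3) NOR (x3 NOR x3)) NOR (x1 NOR x1)) NOR (((x3 NOR x3) NOR (x3 NOR x3)) NOR (x1 NOR x1)))))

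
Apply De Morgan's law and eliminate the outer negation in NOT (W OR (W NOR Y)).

NOT W AND NOT (W NOR Y)
De Morgan's: NOT(OR of terms) = AND of negations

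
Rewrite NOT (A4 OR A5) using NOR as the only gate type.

(((A4 NOR A5) NOR (A4 NOR A5)) NOR ((A4 NOR A5) NOR (A4 NOR A5)))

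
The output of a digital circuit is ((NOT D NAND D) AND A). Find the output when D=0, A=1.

Substituting: ((NOT 0 NAND 0) AND 1)
= 1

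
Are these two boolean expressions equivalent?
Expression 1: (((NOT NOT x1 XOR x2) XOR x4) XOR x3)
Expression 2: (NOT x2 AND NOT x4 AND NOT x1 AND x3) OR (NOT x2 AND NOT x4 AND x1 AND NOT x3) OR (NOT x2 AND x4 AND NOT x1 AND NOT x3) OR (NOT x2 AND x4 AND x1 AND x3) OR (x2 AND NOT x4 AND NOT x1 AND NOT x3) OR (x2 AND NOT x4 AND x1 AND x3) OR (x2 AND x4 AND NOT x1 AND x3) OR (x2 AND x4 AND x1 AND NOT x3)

Yes, they are equivalent — the two output columns agree on all 16 assignments:
x2 | x4 | x1 | x3 | Expression 1 | Expression 2
-----------------------------------------------
0 | 0 | 0 | 0 | 0 | 0
0 | 0 | 0 | 1 | 1 | 1
0 | 0 | 1 | 0 | 1 | 1
0 | 0 | 1 | 1 | 0 | 0
0 | 1 | 0 | 0 | 1 | 1
0 | 1 | 0 | 1 | 0 | 0
0 | 1 | 1 | 0 | 0 | 0
0 | 1 | 1 | 1 | 1 | 1
1 | 0 | 0 | 0 | 1 | 1
1 | 0 | 0 | 1 | 0 | 0
1 | 0 | 1 | 0 | 0 | 0
1 | 0 | 1 | 1 | 1 | 1
1 | 1 | 0 | 0 | 0 | 0
1 | 1 | 0 | 1 | 1 | 1
1 | 1 | 1 | 0 | 1 | 1
1 | 1 | 1 | 1 | 0 | 0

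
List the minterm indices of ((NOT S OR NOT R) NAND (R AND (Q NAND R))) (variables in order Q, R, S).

Σm(0, 1, 3, 4, 5, 6, 7) = (NOT Q AND NOT R AND NOT S) OR (NOT Q AND NOT R AND S) OR (NOT Q AND R AND S) OR (Q AND NOT R AND NOT S) OR (Q AND NOT R AND S) OR (Q AND R AND NOT S) OR (Q AND R AND S)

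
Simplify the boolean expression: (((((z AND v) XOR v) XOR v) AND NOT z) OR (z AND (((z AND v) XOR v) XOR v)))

By distribution ((E AND v) OR (E AND NOT v) = E) then XOR self-cancellation ((E XOR v) XOR v = E):
= (z AND v)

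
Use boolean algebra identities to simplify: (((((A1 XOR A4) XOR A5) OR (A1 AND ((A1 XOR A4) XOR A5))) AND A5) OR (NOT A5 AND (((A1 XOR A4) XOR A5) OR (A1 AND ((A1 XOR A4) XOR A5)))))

By distribution ((E AND v) OR (E AND NOT v) = E) then absorption (E OR (E AND v) = E):
= ((A1 XOR A4) XOR A5)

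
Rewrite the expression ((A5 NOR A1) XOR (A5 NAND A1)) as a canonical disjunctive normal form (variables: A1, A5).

(NOT A1 AND A5) OR (A1 AND NOT A5)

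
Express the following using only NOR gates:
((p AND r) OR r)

((((p NOR p) NOR (r NOR r)) NOR r) NOR (((p NOR p) NOR (r NOR r)) NOR r))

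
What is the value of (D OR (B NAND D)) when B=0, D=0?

Substituting: (0 OR (0 NAND 0))
= 1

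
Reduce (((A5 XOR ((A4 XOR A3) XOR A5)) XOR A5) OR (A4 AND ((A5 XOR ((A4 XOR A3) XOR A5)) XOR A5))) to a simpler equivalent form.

By absorption (E OR (E AND v) = E) then XOR self-cancellation ((E XOR v) XOR v = E):
= ((A4 XOR A3) XOR A5)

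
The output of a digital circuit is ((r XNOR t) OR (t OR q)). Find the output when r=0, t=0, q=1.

Substituting: ((0 XNOR 0) OR (0 OR 1))
= 1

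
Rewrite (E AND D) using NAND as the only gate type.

((E NAND D) NAND (E NAND D))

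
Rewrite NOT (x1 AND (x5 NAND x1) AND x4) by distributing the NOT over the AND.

NOT x1 OR NOT (x5 NAND x1) OR NOT x4
De Morgan's: NOT(AND of terms) = OR of negations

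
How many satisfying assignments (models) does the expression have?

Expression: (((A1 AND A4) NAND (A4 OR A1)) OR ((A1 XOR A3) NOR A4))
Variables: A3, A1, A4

Satisfying assignments: (0,0,0), (0,0,1), (0,1,0), (1,0,0), (1,0,1), (1,1,0)
Count: 6 out of 8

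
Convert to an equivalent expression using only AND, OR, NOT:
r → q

NOT r OR q
(Implication elimination: A → B = NOT A OR B)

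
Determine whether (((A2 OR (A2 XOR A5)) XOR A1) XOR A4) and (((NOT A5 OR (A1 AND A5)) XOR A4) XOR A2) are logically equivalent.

No. Counterexample: with A1=0, A4=0, A2=0, A5=0, Expression 1 = 0 but Expression 2 = 1.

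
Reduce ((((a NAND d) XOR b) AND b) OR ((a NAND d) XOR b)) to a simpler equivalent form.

By absorption (E OR (E AND v) = E):
= ((a NAND d) XOR b)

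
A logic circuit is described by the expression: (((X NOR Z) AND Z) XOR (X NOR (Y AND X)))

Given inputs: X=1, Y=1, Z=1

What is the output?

Substituting: (((1 NOR 1) AND 1) XOR (1 NOR (1 AND 1)))
= 0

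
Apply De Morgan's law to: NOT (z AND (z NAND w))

NOT z OR NOT (z NAND w)
De Morgan's: NOT(AND of terms) = OR of negations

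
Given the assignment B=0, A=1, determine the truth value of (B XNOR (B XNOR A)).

Substituting: (0 XNOR (0 XNOR 1))
= 1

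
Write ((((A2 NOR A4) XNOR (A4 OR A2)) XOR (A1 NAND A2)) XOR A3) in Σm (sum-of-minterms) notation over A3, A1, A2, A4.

Σm(0, 1, 2, 3, 4, 5, 14, 15) = (NOT A3 AND NOT A1 AND NOT A2 AND NOT A4) OR (NOT A3 AND NOT A1 AND NOT A2 AND A4) OR (NOT A3 AND NOT A1 AND A2 AND NOT A4) OR (NOT A3 AND NOT A1 AND A2 AND A4) OR (NOT A3 AND A1 AND NOT A2 AND NOT A4) OR (NOT A3 AND A1 AND NOT A2 AND A4) OR (A3 AND A1 AND A2 AND NOT A4) OR (A3 AND A1 AND A2 AND A4)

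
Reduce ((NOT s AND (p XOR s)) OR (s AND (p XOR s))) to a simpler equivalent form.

By distribution ((E AND v) OR (E AND NOT v) = E):
= (p XOR s)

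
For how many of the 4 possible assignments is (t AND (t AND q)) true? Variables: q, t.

Satisfying assignments: (1,1)
Count: 1 out of 4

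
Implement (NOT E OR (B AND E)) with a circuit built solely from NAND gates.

(((E NAND E) NAND (E NAND E)) NAND (((B NAND E) NAND (B NAND E)) NAND ((B NAND E) NAND (B NAND E))))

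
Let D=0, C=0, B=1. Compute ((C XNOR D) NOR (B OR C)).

Substituting: ((0 XNOR 0) NOR (1 OR 0))
= 0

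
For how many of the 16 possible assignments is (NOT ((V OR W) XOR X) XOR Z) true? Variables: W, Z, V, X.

Satisfying assignments: (0,0,0,0), (0,0,1,1), (0,1,0,1), (0,1,1,0), (1,0,0,1), (1,0,1,1), (1,1,0,0), (1,1,1,0)
Count: 8 out of 16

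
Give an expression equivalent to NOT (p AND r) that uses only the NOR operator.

(((p NOR p) NOR (r NOR r)) NOR ((p NOR p) NOR (r NOR r)))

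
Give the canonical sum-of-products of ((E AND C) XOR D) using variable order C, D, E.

Σm(2, 3, 5, 6) = (NOT C AND D AND NOT E) OR (NOT C AND D AND E) OR (C AND NOT D AND E) OR (C AND D AND NOT E)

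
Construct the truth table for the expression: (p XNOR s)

s | p | Output
--------------
0 | 0 | 1
0 | 1 | 0
1 | 0 | 0
1 | 1 | 1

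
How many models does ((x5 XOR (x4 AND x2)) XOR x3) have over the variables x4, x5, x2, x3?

Satisfying assignments: (0,0,0,1), (0,0,1,1), (0,1,0,0), (0,1,1,0), (1,0,0,1), (1,0,1,0), (1,1,0,0), (1,1,1,1)
Count: 8 out of 16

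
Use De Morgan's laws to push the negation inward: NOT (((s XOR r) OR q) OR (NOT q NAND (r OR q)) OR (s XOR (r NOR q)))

NOT ((s XOR r) OR q) AND NOT (NOT q NAND (r OR q)) AND NOT (s XOR (r NOR q))
De Morgan's: NOT(OR of terms) = AND of negations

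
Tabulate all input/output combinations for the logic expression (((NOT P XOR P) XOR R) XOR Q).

R | P | Q | Output
------------------
0 | 0 | 0 | 1
0 | 0 | 1 | 0
0 | 1 | 0 | 1
0 | 1 | 1 | 0
1 | 0 | 0 | 0
1 | 0 | 1 | 1
1 | 1 | 0 | 0
1 | 1 | 1 | 1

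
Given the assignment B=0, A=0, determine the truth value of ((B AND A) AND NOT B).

Substituting: ((0 AND 0) AND NOT 0)
= 0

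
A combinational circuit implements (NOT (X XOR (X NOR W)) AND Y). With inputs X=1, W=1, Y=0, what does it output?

Substituting: (NOT (1 XOR (1 NOR 1)) AND 0)
= 0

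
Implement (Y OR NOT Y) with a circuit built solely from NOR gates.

((Y NOR (Y NOR Y)) NOR (Y NOR (Y NOR Y)))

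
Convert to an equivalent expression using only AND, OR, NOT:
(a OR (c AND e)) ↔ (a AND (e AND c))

((a OR (c AND e)) AND (a AND (e AND c))) OR (NOT (a OR (c AND e)) AND NOT (a AND (e AND c)))
(Biconditional = both true or both false)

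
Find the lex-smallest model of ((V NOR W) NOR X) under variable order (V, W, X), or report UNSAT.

V=0, W=1, X=0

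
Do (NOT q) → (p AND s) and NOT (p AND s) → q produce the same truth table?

Yes, Contrapositive is always equivalent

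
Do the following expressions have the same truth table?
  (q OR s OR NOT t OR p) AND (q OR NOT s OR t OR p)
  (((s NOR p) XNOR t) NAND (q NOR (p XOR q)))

Yes, they are equivalent — the two output columns agree on all 16 assignments:
q | s | t | p | Expression 1 | Expression 2
-------------------------------------------
0 | 0 | 0 | 0 | 1 | 1
0 | 0 | 0 | 1 | 1 | 1
0 | 0 | 1 | 0 | 0 | 0
0 | 0 | 1 | 1 | 1 | 1
0 | 1 | 0 | 0 | 0 | 0
0 | 1 | 0 | 1 | 1 | 1
0 | 1 | 1 | 0 | 1 | 1
0 | 1 | 1 | 1 | 1 | 1
1 | 0 | 0 | 0 | 1 | 1
1 | 0 | 0 | 1 | 1 | 1
1 | 0 | 1 | 0 | 1 | 1
1 | 0 | 1 | 1 | 1 | 1
1 | 1 | 0 | 0 | 1 | 1
1 | 1 | 0 | 1 | 1 | 1
1 | 1 | 1 | 0 | 1 | 1
1 | 1 | 1 | 1 | 1 | 1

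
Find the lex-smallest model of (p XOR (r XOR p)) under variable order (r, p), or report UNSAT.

r=1, p=0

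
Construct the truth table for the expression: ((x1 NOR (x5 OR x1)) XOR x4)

x1 | x4 | x5 | Output
---------------------
0 | 0 | 0 | 1
0 | 0 | 1 | 0
0 | 1 | 0 | 0
0 | 1 | 1 | 1
1 | 0 | 0 | 0
1 | 0 | 1 | 0
1 | 1 | 0 | 1
1 | 1 | 1 | 1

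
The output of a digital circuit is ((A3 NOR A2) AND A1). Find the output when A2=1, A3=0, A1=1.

Substituting: ((0 NOR 1) AND 1)
= 0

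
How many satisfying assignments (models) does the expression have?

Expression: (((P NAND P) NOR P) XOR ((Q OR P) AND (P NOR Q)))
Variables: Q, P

No assignment satisfies the expression.
Count: 0 out of 4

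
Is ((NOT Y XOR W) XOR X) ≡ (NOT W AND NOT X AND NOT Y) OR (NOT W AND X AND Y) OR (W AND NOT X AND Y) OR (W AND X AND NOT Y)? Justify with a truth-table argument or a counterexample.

Yes, they are equivalent — the two output columns agree on all 8 assignments:
W | X | Y | Expression 1 | Expression 2
---------------------------------------
0 | 0 | 0 | 1 | 1
0 | 0 | 1 | 0 | 0
0 | 1 | 0 | 0 | 0
0 | 1 | 1 | 1 | 1
1 | 0 | 0 | 0 | 0
1 | 0 | 1 | 1 | 1
1 | 1 | 0 | 1 | 1
1 | 1 | 1 | 0 | 0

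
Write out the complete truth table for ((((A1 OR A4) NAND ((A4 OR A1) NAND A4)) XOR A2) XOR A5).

A1 | A2 | A4 | A5 | Output
--------------------------
0 | 0 | 0 | 0 | 1
0 | 0 | 0 | 1 | 0
0 | 0 | 1 | 0 | 1
0 | 0 | 1 | 1 | 0
0 | 1 | 0 | 0 | 0
0 | 1 | 0 | 1 | 1
0 | 1 | 1 | 0 | 0
0 | 1 | 1 | 1 | 1
1 | 0 | 0 | 0 | 0
1 | 0 | 0 | 1 | 1
1 | 0 | 1 | 0 | 1
1 | 0 | 1 | 1 | 0
1 | 1 | 0 | 0 | 1
1 | 1 | 0 | 1 | 0
1 | 1 | 1 | 0 | 0
1 | 1 | 1 | 1 | 1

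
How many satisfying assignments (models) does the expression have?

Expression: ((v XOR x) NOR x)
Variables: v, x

Satisfying assignments: (0,0)
Count: 1 out of 4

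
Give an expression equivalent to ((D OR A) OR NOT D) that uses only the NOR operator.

((((D NOR A) NOR (D NOR A)) NOR (D NOR D)) NOR (((D NOR A) NOR (D NOR A)) NOR (D NOR D)))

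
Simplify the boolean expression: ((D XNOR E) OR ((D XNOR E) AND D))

By absorption (E OR (E AND v) = E):
= (D XNOR E)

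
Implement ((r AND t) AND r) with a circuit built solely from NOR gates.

((((r NOR r) NOR (t NOR t)) NOR ((r NOR r) NOR (t NOR t))) NOR (r NOR r))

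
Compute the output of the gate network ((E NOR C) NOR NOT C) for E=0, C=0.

Substituting: ((0 NOR 0) NOR NOT 0)
= 0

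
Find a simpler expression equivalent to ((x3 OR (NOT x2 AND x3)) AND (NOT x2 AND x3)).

By absorption (E AND (E OR v) = E):
= (NOT x2 AND x3)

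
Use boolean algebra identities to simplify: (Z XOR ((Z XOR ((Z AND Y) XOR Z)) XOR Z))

By XOR self-cancellation ((E XOR v) XOR v = E) then XOR self-cancellation ((E XOR v) XOR v = E):
= (Z AND Y)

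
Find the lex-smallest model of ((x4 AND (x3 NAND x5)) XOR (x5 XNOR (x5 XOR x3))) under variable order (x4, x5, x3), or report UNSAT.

x4=0, x5=0, x3=0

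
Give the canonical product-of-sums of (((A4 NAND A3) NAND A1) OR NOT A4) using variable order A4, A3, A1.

ΠM(5) = (NOT A4 OR A3 OR NOT A1)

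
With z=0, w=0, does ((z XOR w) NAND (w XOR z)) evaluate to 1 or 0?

Substituting: ((0 XOR 0) NAND (0 XOR 0))
= 1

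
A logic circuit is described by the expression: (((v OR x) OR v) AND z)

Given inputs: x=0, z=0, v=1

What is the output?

Substituting: (((1 OR 0) OR 1) AND 0)
= 0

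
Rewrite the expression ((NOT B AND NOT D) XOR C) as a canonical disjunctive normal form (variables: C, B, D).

(NOT C AND NOT B AND NOT D) OR (C AND NOT B AND D) OR (C AND B AND NOT D) OR (C AND B AND D)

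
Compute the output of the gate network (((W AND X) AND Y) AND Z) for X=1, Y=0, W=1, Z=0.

Substituting: (((1 AND 1) AND 0) AND 0)
= 0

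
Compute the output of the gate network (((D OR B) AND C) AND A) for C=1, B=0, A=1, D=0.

Substituting: (((0 OR 0) AND 1) AND 1)
= 0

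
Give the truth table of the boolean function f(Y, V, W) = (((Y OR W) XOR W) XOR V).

Y | V | W | Output
------------------
0 | 0 | 0 | 0
0 | 0 | 1 | 0
0 | 1 | 0 | 1
0 | 1 | 1 | 1
1 | 0 | 0 | 1
1 | 0 | 1 | 0
1 | 1 | 0 | 0
1 | 1 | 1 | 1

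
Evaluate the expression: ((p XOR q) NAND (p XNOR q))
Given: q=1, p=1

Substituting: ((1 XOR 1) NAND (1 XNOR 1))
= 1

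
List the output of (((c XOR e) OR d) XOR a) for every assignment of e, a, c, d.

e | a | c | d | Output
----------------------
0 | 0 | 0 | 0 | 0
0 | 0 | 0 | 1 | 1
0 | 0 | 1 | 0 | 1
0 | 0 | 1 | 1 | 1
0 | 1 | 0 | 0 | 1
0 | 1 | 0 | 1 | 0
0 | 1 | 1 | 0 | 0
0 | 1 | 1 | 1 | 0
1 | 0 | 0 | 0 | 1
1 | 0 | 0 | 1 | 1
1 | 0 | 1 | 0 | 0
1 | 0 | 1 | 1 | 1
1 | 1 | 0 | 0 | 0
1 | 1 | 0 | 1 | 0
1 | 1 | 1 | 0 | 1
1 | 1 | 1 | 1 | 0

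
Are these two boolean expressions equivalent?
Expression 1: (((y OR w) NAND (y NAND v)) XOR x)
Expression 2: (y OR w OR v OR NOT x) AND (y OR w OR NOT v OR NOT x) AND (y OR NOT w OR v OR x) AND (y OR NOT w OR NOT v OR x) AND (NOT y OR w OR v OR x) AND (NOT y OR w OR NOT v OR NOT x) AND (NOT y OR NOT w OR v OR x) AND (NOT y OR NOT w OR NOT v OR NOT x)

Yes, they are equivalent — the two output columns agree on all 16 assignments:
y | w | v | x | Expression 1 | Expression 2
-------------------------------------------
0 | 0 | 0 | 0 | 1 | 1
0 | 0 | 0 | 1 | 0 | 0
0 | 0 | 1 | 0 | 1 | 1
0 | 0 | 1 | 1 | 0 | 0
0 | 1 | 0 | 0 | 0 | 0
0 | 1 | 0 | 1 | 1 | 1
0 | 1 | 1 | 0 | 0 | 0
0 | 1 | 1 | 1 | 1 | 1
1 | 0 | 0 | 0 | 0 | 0
1 | 0 | 0 | 1 | 1 | 1
1 | 0 | 1 | 0 | 1 | 1
1 | 0 | 1 | 1 | 0 | 0
1 | 1 | 0 | 0 | 0 | 0
1 | 1 | 0 | 1 | 1 | 1
1 | 1 | 1 | 0 | 1 | 1
1 | 1 | 1 | 1 | 0 | 0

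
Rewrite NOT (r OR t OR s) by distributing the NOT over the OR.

NOT r AND NOT t AND NOT s
De Morgan's: NOT(OR of terms) = AND of negations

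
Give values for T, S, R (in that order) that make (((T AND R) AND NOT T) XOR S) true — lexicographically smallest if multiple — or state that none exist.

T=0, S=1, R=0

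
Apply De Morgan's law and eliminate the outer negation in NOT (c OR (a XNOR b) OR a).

NOT c AND NOT (a XNOR b) AND NOT a
De Morgan's: NOT(OR of terms) = AND of negations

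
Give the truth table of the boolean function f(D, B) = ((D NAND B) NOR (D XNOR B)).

D | B | Output
--------------
0 | 0 | 0
0 | 1 | 0
1 | 0 | 0
1 | 1 | 0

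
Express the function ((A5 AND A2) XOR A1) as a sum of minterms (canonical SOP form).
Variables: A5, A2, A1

Σm(1, 3, 5, 6) = (NOT A5 AND NOT A2 AND A1) OR (NOT A5 AND A2 AND A1) OR (A5 AND NOT A2 AND A1) OR (A5 AND A2 AND NOT A1)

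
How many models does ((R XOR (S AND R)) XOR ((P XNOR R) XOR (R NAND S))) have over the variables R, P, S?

Satisfying assignments: (0,1,0), (0,1,1), (1,1,0), (1,1,1)
Count: 4 out of 8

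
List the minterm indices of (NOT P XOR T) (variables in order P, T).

Σm(0, 3) = (NOT P AND NOT T) OR (P AND T)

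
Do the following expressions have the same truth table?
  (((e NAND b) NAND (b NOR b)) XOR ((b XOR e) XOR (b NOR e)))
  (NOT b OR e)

Yes, they are equivalent — the two output columns agree on all 4 assignments:
b | e | Expression 1 | Expression 2
-----------------------------------
0 | 0 | 1 | 1
0 | 1 | 1 | 1
1 | 0 | 0 | 0
1 | 1 | 1 | 1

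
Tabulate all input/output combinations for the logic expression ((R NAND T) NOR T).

T | R | Output
--------------
0 | 0 | 0
0 | 1 | 0
1 | 0 | 0
1 | 1 | 0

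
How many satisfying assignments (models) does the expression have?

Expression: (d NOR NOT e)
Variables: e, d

Satisfying assignments: (1,0)
Count: 1 out of 4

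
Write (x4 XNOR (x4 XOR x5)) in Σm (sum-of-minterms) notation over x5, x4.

Σm(0, 1) = (NOT x5 AND NOT x4) OR (NOT x5 AND x4)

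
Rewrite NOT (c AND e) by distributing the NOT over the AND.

NOT c OR NOT e
De Morgan's: NOT(AND of terms) = OR of negations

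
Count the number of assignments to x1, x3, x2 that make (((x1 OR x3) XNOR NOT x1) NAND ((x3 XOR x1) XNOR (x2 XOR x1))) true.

Satisfying assignments: (0,0,0), (0,0,1), (0,1,0), (1,0,0), (1,0,1), (1,1,0), (1,1,1)
Count: 7 out of 8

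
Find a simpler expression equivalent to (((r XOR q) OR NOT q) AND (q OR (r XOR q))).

By distribution ((E OR v) AND (E OR NOT v) = E):
= (r XOR q)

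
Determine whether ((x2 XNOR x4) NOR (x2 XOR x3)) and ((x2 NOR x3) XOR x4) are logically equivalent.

No. Counterexample: with x2=0, x4=0, x3=0, Expression 1 = 0 but Expression 2 = 1.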